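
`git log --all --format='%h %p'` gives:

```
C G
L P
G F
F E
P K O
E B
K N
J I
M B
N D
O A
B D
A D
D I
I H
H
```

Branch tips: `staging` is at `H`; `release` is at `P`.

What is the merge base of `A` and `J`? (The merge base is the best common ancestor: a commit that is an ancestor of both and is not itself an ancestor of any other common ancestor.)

I

Ancestors of A: {A, D, H, I}.
Ancestors of J: {H, I, J}.
Common ancestors: {H, I}.
Among these, I is not an ancestor of any other common ancestor — it is the merge base.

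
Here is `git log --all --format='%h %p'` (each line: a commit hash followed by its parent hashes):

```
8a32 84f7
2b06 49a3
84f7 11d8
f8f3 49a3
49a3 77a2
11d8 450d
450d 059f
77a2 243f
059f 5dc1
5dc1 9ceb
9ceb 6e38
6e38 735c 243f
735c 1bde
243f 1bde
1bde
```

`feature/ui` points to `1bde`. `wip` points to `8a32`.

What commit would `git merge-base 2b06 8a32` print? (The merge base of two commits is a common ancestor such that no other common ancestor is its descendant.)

243f

Ancestors of 2b06: {1bde, 243f, 2b06, 49a3, 77a2}.
Ancestors of 8a32: {059f, 11d8, 1bde, 243f, 450d, 5dc1, 6e38, 735c, 84f7, 8a32, 9ceb}.
Common ancestors: {1bde, 243f}.
Among these, 243f is not an ancestor of any other common ancestor — it is the merge base.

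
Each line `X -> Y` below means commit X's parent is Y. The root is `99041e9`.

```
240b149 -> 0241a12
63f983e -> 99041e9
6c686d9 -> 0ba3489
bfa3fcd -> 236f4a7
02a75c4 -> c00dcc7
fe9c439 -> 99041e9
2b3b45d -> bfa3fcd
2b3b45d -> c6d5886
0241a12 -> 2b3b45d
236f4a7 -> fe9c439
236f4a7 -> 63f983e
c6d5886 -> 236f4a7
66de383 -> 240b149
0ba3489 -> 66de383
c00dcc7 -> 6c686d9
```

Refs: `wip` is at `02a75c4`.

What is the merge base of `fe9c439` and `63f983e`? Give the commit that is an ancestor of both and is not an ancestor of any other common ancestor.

99041e9

Ancestors of fe9c439: {99041e9, fe9c439}.
Ancestors of 63f983e: {63f983e, 99041e9}.
Common ancestors: {99041e9}.
The only common ancestor is 99041e9, so it is the merge base.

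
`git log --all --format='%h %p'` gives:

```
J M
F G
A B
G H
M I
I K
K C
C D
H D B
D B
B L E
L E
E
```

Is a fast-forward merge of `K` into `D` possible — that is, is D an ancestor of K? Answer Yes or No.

A fast-forward from D to K is possible iff D is an ancestor of K.
Ancestors of K: {B, C, D, E, K, L}.
D is among them, so fast-forward is possible.

Yes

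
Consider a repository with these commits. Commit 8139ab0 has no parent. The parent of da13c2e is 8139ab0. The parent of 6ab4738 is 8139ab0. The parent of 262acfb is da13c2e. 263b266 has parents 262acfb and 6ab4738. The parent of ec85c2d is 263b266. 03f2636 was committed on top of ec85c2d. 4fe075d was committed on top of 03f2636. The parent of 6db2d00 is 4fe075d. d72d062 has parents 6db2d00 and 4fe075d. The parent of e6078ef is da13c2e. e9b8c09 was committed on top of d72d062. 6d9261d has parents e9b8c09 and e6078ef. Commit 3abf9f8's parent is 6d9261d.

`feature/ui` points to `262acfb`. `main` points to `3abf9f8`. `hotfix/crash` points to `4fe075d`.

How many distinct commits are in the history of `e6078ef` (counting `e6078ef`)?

3

Walking parent pointers from e6078ef: reachable set = {8139ab0, da13c2e, e6078ef}.
That is 3 commits.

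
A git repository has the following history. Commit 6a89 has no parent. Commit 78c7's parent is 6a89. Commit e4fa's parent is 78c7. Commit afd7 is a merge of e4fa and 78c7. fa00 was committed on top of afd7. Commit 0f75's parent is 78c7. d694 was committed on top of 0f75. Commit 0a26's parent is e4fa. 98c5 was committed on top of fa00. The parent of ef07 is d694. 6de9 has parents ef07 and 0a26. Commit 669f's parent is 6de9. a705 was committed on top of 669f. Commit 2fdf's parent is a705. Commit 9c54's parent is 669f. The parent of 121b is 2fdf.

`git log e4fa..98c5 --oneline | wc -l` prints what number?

Reachable from 98c5: {6a89, 78c7, 98c5, afd7, e4fa, fa00}.
Reachable from e4fa: {6a89, 78c7, e4fa}.
In 98c5's history but not e4fa's: {98c5, afd7, fa00} — 3 commits.

3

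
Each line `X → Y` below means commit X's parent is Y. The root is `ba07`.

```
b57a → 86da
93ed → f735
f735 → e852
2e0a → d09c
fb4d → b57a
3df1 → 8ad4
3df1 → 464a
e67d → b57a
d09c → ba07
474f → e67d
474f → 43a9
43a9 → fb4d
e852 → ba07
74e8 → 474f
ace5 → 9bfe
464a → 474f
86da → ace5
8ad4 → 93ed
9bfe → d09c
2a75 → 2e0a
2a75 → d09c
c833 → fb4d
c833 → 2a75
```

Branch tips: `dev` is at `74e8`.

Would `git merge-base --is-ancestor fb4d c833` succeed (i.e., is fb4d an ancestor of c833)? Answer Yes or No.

Yes

Ancestors of c833 (commits reachable by following parents): {2a75, 2e0a, 86da, 9bfe, ace5, b57a, ba07, c833, d09c, fb4d}.
fb4d is in that set, so it is an ancestor of c833.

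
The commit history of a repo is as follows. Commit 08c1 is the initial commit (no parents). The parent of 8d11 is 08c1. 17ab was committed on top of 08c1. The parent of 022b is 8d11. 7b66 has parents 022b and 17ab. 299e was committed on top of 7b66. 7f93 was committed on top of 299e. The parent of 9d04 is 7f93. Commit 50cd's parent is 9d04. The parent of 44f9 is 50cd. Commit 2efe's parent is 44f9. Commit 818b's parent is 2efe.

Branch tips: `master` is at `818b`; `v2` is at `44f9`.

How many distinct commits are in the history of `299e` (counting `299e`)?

6

Walking parent pointers from 299e: reachable set = {022b, 08c1, 17ab, 299e, 7b66, 8d11}.
That is 6 commits.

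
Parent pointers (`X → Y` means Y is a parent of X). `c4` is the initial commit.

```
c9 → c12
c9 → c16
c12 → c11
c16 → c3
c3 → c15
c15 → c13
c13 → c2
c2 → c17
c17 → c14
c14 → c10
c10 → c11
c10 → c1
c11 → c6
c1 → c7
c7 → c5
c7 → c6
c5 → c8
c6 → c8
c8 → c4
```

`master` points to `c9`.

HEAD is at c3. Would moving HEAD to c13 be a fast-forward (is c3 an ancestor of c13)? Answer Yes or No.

A fast-forward from c3 to c13 is possible iff c3 is an ancestor of c13.
Ancestors of c13: {c1, c10, c11, c13, c14, c17, c2, c4, c5, c6, c7, c8}.
c3 is not among them, so fast-forward is not possible.

No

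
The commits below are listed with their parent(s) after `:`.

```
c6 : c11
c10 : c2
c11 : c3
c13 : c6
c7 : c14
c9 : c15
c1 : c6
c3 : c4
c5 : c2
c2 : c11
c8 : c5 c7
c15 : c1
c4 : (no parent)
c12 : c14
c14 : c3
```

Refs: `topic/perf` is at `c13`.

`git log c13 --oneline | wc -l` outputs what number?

Walking parent pointers from c13: reachable set = {c11, c13, c3, c4, c6}.
That is 5 commits.

5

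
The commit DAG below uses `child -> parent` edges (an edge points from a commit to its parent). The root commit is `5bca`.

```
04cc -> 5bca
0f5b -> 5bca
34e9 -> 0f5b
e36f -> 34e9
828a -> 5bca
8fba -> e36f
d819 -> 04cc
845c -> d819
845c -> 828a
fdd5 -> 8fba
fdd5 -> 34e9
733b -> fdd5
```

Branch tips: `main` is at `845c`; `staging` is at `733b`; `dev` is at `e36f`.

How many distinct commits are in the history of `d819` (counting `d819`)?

3

Walking parent pointers from d819: reachable set = {04cc, 5bca, d819}.
That is 3 commits.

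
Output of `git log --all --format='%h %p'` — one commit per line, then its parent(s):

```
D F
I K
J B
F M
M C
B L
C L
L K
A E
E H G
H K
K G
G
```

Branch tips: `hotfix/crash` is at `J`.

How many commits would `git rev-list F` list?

Walking parent pointers from F: reachable set = {C, F, G, K, L, M}.
That is 6 commits.

6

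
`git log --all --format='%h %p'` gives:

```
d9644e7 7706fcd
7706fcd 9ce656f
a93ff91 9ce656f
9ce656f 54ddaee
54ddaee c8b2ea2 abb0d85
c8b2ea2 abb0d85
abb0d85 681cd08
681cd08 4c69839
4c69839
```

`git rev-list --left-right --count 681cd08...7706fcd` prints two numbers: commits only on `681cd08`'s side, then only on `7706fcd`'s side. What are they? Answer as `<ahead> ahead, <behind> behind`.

Reachable from 681cd08: {4c69839, 681cd08}.
Reachable from 7706fcd: {4c69839, 54ddaee, 681cd08, 7706fcd, 9ce656f, abb0d85, c8b2ea2}.
Only in 681cd08's history (ahead): {} — 0.
Only in 7706fcd's history (behind): {54ddaee, 7706fcd, 9ce656f, abb0d85, c8b2ea2} — 5.

0 ahead, 5 behind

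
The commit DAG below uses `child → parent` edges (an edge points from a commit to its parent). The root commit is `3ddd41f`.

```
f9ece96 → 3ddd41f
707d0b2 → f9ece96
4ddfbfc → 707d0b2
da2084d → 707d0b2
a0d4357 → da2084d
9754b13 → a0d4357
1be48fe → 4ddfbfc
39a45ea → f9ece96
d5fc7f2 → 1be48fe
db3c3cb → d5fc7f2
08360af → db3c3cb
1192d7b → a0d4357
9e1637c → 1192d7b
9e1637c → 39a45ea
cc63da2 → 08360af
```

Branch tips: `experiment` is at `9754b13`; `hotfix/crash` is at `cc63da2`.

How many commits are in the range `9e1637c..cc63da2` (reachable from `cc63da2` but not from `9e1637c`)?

6

Reachable from cc63da2: {08360af, 1be48fe, 3ddd41f, 4ddfbfc, 707d0b2, cc63da2, d5fc7f2, db3c3cb, f9ece96}.
Reachable from 9e1637c: {1192d7b, 39a45ea, 3ddd41f, 707d0b2, 9e1637c, a0d4357, da2084d, f9ece96}.
In cc63da2's history but not 9e1637c's: {08360af, 1be48fe, 4ddfbfc, cc63da2, d5fc7f2, db3c3cb} — 6 commits.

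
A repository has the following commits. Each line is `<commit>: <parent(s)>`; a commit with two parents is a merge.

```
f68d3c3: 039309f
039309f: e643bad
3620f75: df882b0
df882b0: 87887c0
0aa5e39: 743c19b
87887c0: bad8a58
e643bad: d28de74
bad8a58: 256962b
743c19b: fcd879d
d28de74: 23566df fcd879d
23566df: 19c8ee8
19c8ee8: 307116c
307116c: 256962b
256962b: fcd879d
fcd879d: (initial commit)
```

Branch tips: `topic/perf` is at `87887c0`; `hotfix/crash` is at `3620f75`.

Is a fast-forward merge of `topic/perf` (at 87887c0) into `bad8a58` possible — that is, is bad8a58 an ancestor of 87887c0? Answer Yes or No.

A fast-forward from bad8a58 to 87887c0 is possible iff bad8a58 is an ancestor of 87887c0.
Ancestors of 87887c0: {256962b, 87887c0, bad8a58, fcd879d}.
bad8a58 is among them, so fast-forward is possible.

Yes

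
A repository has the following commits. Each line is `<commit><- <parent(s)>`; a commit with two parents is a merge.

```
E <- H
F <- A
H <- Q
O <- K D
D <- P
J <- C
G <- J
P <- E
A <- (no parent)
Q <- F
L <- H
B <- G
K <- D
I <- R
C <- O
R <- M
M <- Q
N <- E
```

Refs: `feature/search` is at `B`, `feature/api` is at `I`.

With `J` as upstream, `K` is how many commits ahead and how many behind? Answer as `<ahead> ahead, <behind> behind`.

Reachable from K: {A, D, E, F, H, K, P, Q}.
Reachable from J: {A, C, D, E, F, H, J, K, O, P, Q}.
Only in K's history (ahead): {} — 0.
Only in J's history (behind): {C, J, O} — 3.

0 ahead, 3 behind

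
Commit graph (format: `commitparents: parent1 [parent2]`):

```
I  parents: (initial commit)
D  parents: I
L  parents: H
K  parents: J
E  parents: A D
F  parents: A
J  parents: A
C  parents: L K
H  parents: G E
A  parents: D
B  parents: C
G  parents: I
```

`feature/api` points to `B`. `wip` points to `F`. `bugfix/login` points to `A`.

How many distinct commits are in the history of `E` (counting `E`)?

4

Walking parent pointers from E: reachable set = {A, D, E, I}.
That is 4 commits.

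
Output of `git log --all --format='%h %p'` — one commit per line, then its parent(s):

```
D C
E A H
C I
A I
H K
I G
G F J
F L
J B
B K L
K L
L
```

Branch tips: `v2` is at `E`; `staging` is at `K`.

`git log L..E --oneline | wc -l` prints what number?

Reachable from E: {A, B, E, F, G, H, I, J, K, L}.
Reachable from L: {L}.
In E's history but not L's: {A, B, E, F, G, H, I, J, K} — 9 commits.

9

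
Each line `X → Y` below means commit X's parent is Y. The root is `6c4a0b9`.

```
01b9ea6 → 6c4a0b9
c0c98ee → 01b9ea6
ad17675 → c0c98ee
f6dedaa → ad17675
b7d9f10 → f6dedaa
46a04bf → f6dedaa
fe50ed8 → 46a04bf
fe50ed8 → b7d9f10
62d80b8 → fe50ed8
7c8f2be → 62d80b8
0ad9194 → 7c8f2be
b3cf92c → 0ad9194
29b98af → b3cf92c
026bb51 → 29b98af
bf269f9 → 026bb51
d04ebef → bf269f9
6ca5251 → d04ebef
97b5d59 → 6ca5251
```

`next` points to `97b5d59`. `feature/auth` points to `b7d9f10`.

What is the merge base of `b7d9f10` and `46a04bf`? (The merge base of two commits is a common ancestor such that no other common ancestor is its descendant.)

Ancestors of b7d9f10: {01b9ea6, 6c4a0b9, ad17675, b7d9f10, c0c98ee, f6dedaa}.
Ancestors of 46a04bf: {01b9ea6, 46a04bf, 6c4a0b9, ad17675, c0c98ee, f6dedaa}.
Common ancestors: {01b9ea6, 6c4a0b9, ad17675, c0c98ee, f6dedaa}.
Among these, f6dedaa is not an ancestor of any other common ancestor — it is the merge base.

f6dedaa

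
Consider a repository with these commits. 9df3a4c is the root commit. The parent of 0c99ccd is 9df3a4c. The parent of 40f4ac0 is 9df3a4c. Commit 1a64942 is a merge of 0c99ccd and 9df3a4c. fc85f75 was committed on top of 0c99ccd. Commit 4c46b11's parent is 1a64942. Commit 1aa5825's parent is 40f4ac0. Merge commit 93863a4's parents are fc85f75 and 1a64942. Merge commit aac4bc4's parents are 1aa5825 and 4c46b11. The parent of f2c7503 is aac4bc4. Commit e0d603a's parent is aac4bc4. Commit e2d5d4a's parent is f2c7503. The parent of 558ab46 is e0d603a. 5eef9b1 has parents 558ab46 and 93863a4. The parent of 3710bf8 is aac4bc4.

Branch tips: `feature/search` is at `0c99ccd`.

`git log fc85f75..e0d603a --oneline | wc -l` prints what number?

Reachable from e0d603a: {0c99ccd, 1a64942, 1aa5825, 40f4ac0, 4c46b11, 9df3a4c, aac4bc4, e0d603a}.
Reachable from fc85f75: {0c99ccd, 9df3a4c, fc85f75}.
In e0d603a's history but not fc85f75's: {1a64942, 1aa5825, 40f4ac0, 4c46b11, aac4bc4, e0d603a} — 6 commits.

6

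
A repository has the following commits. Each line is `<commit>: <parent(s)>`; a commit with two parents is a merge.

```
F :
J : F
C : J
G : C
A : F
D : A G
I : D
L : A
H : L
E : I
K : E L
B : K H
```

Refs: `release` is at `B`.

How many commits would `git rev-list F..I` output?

6

Reachable from I: {A, C, D, F, G, I, J}.
Reachable from F: {F}.
In I's history but not F's: {A, C, D, G, I, J} — 6 commits.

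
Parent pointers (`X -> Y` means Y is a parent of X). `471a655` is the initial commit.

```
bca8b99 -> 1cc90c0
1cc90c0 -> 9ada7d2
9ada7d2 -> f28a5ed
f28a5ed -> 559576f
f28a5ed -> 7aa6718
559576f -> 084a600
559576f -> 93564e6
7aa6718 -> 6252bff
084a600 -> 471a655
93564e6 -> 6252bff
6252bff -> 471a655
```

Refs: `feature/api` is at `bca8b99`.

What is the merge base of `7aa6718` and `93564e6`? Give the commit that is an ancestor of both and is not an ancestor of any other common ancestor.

6252bff

Ancestors of 7aa6718: {471a655, 6252bff, 7aa6718}.
Ancestors of 93564e6: {471a655, 6252bff, 93564e6}.
Common ancestors: {471a655, 6252bff}.
Among these, 6252bff is not an ancestor of any other common ancestor — it is the merge base.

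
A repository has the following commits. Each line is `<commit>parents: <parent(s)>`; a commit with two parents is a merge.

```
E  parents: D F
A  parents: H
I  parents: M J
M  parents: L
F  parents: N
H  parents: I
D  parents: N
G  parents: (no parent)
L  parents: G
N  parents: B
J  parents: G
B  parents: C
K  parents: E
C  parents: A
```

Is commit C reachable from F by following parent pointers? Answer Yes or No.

Ancestors of F (commits reachable by following parents): {A, B, C, F, G, H, I, J, L, M, N}.
C is in that set, so it is an ancestor of F.

Yes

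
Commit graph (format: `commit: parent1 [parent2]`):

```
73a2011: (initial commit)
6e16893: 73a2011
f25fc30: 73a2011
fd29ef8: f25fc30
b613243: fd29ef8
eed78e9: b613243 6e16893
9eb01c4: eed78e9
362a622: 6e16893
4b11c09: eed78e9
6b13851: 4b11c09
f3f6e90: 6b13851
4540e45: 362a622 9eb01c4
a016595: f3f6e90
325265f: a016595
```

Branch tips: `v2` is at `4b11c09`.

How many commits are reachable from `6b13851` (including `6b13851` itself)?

8

Walking parent pointers from 6b13851: reachable set = {4b11c09, 6b13851, 6e16893, 73a2011, b613243, eed78e9, f25fc30, fd29ef8}.
That is 8 commits.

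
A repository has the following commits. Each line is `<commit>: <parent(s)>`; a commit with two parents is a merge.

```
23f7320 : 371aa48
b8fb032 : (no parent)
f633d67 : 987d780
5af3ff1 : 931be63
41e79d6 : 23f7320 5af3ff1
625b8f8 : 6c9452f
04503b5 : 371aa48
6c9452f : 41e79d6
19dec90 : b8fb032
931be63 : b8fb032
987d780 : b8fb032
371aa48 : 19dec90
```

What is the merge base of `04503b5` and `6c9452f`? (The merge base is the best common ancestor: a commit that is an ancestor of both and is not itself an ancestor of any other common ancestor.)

Ancestors of 04503b5: {04503b5, 19dec90, 371aa48, b8fb032}.
Ancestors of 6c9452f: {19dec90, 23f7320, 371aa48, 41e79d6, 5af3ff1, 6c9452f, 931be63, b8fb032}.
Common ancestors: {19dec90, 371aa48, b8fb032}.
Among these, 371aa48 is not an ancestor of any other common ancestor — it is the merge base.

371aa48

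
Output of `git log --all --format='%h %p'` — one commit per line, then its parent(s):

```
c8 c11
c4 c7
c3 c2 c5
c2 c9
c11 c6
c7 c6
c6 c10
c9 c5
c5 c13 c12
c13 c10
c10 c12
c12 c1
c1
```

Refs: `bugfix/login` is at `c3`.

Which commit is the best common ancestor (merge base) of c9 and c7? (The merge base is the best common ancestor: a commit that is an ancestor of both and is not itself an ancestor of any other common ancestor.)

c10

Ancestors of c9: {c1, c10, c12, c13, c5, c9}.
Ancestors of c7: {c1, c10, c12, c6, c7}.
Common ancestors: {c1, c10, c12}.
Among these, c10 is not an ancestor of any other common ancestor — it is the merge base.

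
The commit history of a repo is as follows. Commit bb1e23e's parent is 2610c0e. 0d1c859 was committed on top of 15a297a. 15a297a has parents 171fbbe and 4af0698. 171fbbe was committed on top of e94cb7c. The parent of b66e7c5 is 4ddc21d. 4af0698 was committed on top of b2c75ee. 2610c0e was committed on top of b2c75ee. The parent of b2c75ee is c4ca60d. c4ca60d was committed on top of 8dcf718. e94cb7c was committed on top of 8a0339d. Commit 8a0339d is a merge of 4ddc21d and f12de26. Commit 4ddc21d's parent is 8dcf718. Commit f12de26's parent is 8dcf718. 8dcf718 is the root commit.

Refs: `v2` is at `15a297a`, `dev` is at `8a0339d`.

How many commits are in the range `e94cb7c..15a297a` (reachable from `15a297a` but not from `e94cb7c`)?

Reachable from 15a297a: {15a297a, 171fbbe, 4af0698, 4ddc21d, 8a0339d, 8dcf718, b2c75ee, c4ca60d, e94cb7c, f12de26}.
Reachable from e94cb7c: {4ddc21d, 8a0339d, 8dcf718, e94cb7c, f12de26}.
In 15a297a's history but not e94cb7c's: {15a297a, 171fbbe, 4af0698, b2c75ee, c4ca60d} — 5 commits.

5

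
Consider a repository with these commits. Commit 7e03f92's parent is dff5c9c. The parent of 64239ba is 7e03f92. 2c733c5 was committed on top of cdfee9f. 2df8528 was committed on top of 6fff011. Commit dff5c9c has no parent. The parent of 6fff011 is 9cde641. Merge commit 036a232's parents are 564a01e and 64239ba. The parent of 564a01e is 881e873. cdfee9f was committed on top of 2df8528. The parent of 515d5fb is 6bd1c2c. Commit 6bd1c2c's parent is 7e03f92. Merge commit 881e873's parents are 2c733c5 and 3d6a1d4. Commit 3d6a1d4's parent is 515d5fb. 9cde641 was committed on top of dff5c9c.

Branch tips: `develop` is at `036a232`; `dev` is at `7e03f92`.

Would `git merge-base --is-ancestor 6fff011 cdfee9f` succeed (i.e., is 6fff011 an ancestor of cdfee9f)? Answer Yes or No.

Ancestors of cdfee9f (commits reachable by following parents): {2df8528, 6fff011, 9cde641, cdfee9f, dff5c9c}.
6fff011 is in that set, so it is an ancestor of cdfee9f.

Yes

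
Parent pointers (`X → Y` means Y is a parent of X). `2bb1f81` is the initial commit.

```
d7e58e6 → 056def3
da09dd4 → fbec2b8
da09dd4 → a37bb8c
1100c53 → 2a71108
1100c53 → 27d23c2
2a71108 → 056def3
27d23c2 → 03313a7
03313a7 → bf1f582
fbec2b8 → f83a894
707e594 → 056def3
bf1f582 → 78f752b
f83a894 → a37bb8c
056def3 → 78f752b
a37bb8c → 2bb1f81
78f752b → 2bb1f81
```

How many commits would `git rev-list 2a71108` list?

Walking parent pointers from 2a71108: reachable set = {056def3, 2a71108, 2bb1f81, 78f752b}.
That is 4 commits.

4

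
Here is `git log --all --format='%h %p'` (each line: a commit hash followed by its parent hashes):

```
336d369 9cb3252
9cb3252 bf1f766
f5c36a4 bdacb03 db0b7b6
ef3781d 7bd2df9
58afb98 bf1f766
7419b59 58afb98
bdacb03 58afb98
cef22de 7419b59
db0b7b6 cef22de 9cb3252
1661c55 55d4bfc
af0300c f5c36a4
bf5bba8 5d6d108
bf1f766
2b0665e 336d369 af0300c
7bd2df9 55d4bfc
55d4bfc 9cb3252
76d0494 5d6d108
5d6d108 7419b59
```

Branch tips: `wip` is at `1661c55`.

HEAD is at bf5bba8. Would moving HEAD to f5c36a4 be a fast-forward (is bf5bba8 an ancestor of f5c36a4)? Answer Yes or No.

A fast-forward from bf5bba8 to f5c36a4 is possible iff bf5bba8 is an ancestor of f5c36a4.
Ancestors of f5c36a4: {58afb98, 7419b59, 9cb3252, bdacb03, bf1f766, cef22de, db0b7b6, f5c36a4}.
bf5bba8 is not among them, so fast-forward is not possible.

No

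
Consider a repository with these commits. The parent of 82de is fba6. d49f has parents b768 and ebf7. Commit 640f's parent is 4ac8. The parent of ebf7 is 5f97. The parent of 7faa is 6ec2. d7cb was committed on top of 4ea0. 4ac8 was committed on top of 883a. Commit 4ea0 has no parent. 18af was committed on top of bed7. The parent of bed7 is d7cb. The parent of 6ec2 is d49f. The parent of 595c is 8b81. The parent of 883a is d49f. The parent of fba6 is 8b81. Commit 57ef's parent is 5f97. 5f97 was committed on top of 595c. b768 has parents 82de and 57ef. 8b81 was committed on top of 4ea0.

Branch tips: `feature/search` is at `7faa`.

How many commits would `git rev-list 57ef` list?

Walking parent pointers from 57ef: reachable set = {4ea0, 57ef, 595c, 5f97, 8b81}.
That is 5 commits.

5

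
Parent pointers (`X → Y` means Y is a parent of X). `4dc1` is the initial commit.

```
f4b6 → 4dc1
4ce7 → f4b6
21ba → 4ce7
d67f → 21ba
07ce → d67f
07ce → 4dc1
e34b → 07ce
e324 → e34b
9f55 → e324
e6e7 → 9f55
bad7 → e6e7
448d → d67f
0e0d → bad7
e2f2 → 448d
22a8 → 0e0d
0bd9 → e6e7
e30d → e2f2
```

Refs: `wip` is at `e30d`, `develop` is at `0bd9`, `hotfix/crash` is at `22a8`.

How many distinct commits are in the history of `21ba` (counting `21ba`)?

Walking parent pointers from 21ba: reachable set = {21ba, 4ce7, 4dc1, f4b6}.
That is 4 commits.

4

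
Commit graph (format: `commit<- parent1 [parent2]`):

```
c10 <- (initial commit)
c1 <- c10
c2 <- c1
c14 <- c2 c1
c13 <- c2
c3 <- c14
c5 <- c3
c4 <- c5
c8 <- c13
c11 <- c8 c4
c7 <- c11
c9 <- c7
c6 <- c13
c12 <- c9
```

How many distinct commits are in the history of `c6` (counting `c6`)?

5

Walking parent pointers from c6: reachable set = {c1, c10, c13, c2, c6}.
That is 5 commits.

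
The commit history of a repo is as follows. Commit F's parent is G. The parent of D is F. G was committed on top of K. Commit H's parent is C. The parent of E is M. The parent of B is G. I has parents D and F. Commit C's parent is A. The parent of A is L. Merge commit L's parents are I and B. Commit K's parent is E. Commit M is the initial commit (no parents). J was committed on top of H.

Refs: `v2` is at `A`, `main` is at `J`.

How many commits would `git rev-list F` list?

Walking parent pointers from F: reachable set = {E, F, G, K, M}.
That is 5 commits.

5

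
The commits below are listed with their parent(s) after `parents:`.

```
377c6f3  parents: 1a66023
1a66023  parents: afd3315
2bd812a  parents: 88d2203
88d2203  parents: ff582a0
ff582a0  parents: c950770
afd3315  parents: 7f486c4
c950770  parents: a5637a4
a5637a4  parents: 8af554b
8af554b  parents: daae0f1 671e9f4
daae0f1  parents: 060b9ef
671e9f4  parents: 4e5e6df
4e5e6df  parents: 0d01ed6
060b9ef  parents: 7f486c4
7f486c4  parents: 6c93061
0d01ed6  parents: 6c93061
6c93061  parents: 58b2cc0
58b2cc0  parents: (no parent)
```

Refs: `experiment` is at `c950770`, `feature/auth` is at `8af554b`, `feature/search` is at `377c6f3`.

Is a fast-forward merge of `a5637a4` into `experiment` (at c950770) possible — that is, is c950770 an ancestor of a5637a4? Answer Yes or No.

A fast-forward from c950770 to a5637a4 is possible iff c950770 is an ancestor of a5637a4.
Ancestors of a5637a4: {060b9ef, 0d01ed6, 4e5e6df, 58b2cc0, 671e9f4, 6c93061, 7f486c4, 8af554b, a5637a4, daae0f1}.
c950770 is not among them, so fast-forward is not possible.

No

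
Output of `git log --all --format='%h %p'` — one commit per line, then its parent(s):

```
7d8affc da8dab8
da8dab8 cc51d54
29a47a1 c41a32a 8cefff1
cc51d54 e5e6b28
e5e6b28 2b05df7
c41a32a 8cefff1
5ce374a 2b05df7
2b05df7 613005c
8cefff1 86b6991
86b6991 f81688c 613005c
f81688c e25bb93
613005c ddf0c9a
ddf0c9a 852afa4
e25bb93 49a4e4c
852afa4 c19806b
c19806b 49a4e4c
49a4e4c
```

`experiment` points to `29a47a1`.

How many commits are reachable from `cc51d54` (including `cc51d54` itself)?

8

Walking parent pointers from cc51d54: reachable set = {2b05df7, 49a4e4c, 613005c, 852afa4, c19806b, cc51d54, ddf0c9a, e5e6b28}.
That is 8 commits.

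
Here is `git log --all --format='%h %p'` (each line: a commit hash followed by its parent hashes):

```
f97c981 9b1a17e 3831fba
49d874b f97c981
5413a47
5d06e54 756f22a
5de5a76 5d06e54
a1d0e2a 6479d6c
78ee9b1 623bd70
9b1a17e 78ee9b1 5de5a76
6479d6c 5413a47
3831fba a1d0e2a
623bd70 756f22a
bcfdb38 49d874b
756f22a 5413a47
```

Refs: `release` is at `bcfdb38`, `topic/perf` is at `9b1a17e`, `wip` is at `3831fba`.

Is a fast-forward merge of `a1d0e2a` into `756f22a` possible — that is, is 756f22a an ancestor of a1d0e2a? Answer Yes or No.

No

A fast-forward from 756f22a to a1d0e2a is possible iff 756f22a is an ancestor of a1d0e2a.
Ancestors of a1d0e2a: {5413a47, 6479d6c, a1d0e2a}.
756f22a is not among them, so fast-forward is not possible.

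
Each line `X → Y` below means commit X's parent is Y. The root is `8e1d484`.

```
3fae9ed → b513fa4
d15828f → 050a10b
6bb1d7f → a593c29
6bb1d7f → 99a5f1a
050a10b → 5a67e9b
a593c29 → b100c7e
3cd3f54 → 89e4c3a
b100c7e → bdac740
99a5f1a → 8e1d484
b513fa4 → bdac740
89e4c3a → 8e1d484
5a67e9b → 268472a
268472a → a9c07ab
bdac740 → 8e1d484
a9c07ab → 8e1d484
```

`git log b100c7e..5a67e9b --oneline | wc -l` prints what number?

3

Reachable from 5a67e9b: {268472a, 5a67e9b, 8e1d484, a9c07ab}.
Reachable from b100c7e: {8e1d484, b100c7e, bdac740}.
In 5a67e9b's history but not b100c7e's: {268472a, 5a67e9b, a9c07ab} — 3 commits.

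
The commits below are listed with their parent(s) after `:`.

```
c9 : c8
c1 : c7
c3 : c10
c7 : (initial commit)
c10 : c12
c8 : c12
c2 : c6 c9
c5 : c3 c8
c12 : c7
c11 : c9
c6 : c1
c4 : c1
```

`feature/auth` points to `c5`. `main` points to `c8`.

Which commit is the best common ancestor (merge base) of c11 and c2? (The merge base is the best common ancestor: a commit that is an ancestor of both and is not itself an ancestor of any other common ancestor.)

c9

Ancestors of c11: {c11, c12, c7, c8, c9}.
Ancestors of c2: {c1, c12, c2, c6, c7, c8, c9}.
Common ancestors: {c12, c7, c8, c9}.
Among these, c9 is not an ancestor of any other common ancestor — it is the merge base.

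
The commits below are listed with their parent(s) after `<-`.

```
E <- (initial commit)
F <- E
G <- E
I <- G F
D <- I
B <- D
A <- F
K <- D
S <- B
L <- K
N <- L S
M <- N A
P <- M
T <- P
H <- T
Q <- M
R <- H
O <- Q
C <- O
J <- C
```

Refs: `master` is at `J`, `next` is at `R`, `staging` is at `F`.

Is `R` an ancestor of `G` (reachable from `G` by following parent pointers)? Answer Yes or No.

Ancestors of G: {E, G}.
R is not in that set, so it is not an ancestor of G.

No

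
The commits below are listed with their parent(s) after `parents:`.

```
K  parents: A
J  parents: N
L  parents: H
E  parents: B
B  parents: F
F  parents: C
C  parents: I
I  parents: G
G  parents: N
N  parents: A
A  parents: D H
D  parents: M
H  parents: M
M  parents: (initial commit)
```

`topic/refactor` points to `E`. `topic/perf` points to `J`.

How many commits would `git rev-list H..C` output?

6

Reachable from C: {A, C, D, G, H, I, M, N}.
Reachable from H: {H, M}.
In C's history but not H's: {A, C, D, G, I, N} — 6 commits.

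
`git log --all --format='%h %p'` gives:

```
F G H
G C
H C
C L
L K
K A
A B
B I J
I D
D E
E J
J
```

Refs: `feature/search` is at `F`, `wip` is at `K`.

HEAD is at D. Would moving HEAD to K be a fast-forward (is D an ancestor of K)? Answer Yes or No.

A fast-forward from D to K is possible iff D is an ancestor of K.
Ancestors of K: {A, B, D, E, I, J, K}.
D is among them, so fast-forward is possible.

Yes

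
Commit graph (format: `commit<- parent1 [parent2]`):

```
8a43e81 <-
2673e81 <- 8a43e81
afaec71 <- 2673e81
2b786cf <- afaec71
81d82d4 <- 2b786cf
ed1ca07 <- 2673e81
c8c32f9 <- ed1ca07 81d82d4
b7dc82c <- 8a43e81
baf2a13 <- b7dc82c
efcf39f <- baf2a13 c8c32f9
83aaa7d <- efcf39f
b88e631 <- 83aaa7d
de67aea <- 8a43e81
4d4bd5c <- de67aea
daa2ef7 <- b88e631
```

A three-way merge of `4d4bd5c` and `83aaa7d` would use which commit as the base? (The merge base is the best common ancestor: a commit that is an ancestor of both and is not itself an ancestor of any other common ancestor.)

Ancestors of 4d4bd5c: {4d4bd5c, 8a43e81, de67aea}.
Ancestors of 83aaa7d: {2673e81, 2b786cf, 81d82d4, 83aaa7d, 8a43e81, afaec71, b7dc82c, baf2a13, c8c32f9, ed1ca07, efcf39f}.
Common ancestors: {8a43e81}.
The only common ancestor is 8a43e81, so it is the merge base.

8a43e81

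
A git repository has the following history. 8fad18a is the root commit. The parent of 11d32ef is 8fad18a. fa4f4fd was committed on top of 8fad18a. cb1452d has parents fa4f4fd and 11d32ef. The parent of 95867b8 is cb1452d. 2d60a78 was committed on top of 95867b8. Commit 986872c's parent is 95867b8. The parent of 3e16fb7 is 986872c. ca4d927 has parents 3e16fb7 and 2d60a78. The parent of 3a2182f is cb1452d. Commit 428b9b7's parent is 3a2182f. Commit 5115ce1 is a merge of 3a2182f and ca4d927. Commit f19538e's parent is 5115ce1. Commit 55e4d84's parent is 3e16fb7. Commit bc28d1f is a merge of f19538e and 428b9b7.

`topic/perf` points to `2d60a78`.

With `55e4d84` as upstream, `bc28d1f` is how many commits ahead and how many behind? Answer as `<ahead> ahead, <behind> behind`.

Reachable from bc28d1f: {11d32ef, 2d60a78, 3a2182f, 3e16fb7, 428b9b7, 5115ce1, 8fad18a, 95867b8, 986872c, bc28d1f, ca4d927, cb1452d, f19538e, fa4f4fd}.
Reachable from 55e4d84: {11d32ef, 3e16fb7, 55e4d84, 8fad18a, 95867b8, 986872c, cb1452d, fa4f4fd}.
Only in bc28d1f's history (ahead): {2d60a78, 3a2182f, 428b9b7, 5115ce1, bc28d1f, ca4d927, f19538e} — 7.
Only in 55e4d84's history (behind): {55e4d84} — 1.

7 ahead, 1 behind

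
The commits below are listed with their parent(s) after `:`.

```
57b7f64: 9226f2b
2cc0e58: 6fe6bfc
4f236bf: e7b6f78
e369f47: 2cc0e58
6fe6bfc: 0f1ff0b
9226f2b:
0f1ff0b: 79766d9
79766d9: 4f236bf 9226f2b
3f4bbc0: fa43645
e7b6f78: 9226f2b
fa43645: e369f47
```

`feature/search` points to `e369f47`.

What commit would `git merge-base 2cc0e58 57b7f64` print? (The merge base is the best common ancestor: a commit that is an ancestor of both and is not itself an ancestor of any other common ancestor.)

9226f2b

Ancestors of 2cc0e58: {0f1ff0b, 2cc0e58, 4f236bf, 6fe6bfc, 79766d9, 9226f2b, e7b6f78}.
Ancestors of 57b7f64: {57b7f64, 9226f2b}.
Common ancestors: {9226f2b}.
The only common ancestor is 9226f2b, so it is the merge base.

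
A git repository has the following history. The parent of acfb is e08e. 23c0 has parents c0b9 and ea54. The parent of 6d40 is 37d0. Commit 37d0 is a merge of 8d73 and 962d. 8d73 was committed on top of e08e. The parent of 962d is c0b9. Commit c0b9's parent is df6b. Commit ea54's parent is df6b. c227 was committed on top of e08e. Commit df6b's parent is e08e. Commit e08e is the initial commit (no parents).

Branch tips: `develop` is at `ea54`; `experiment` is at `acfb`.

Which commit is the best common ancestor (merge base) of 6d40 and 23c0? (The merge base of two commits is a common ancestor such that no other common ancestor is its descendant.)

c0b9

Ancestors of 6d40: {37d0, 6d40, 8d73, 962d, c0b9, df6b, e08e}.
Ancestors of 23c0: {23c0, c0b9, df6b, e08e, ea54}.
Common ancestors: {c0b9, df6b, e08e}.
Among these, c0b9 is not an ancestor of any other common ancestor — it is the merge base.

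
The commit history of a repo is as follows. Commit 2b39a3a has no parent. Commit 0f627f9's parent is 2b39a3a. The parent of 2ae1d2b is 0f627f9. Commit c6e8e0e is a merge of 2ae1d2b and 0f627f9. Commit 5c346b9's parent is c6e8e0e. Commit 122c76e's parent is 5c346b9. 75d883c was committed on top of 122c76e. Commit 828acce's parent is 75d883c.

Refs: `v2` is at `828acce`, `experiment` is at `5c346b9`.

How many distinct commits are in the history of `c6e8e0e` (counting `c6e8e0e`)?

4

Walking parent pointers from c6e8e0e: reachable set = {0f627f9, 2ae1d2b, 2b39a3a, c6e8e0e}.
That is 4 commits.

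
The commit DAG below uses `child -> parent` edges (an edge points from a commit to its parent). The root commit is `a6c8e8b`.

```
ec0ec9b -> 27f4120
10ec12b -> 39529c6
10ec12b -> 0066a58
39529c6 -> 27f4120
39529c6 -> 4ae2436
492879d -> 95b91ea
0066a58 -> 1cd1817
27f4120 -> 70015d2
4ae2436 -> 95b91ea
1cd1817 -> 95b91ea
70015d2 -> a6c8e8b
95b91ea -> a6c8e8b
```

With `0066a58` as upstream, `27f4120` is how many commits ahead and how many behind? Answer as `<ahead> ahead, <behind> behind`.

2 ahead, 3 behind

Reachable from 27f4120: {27f4120, 70015d2, a6c8e8b}.
Reachable from 0066a58: {0066a58, 1cd1817, 95b91ea, a6c8e8b}.
Only in 27f4120's history (ahead): {27f4120, 70015d2} — 2.
Only in 0066a58's history (behind): {0066a58, 1cd1817, 95b91ea} — 3.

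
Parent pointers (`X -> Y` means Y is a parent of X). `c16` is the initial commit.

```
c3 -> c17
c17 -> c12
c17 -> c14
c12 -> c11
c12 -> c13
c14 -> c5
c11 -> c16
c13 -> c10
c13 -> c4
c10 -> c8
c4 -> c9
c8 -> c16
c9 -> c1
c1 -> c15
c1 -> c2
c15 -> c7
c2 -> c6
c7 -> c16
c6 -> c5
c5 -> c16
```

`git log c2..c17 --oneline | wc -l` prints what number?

Reachable from c17: {c1, c10, c11, c12, c13, c14, c15, c16, c17, c2, c4, c5, c6, c7, c8, c9}.
Reachable from c2: {c16, c2, c5, c6}.
In c17's history but not c2's: {c1, c10, c11, c12, c13, c14, c15, c17, c4, c7, c8, c9} — 12 commits.

12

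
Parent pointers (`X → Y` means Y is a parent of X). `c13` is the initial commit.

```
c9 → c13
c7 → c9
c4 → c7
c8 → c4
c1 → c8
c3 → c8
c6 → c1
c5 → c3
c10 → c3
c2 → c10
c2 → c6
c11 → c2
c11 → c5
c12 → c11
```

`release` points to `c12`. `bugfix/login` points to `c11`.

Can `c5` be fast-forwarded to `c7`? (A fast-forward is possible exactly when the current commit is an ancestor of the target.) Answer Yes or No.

No

A fast-forward from c5 to c7 is possible iff c5 is an ancestor of c7.
Ancestors of c7: {c13, c7, c9}.
c5 is not among them, so fast-forward is not possible.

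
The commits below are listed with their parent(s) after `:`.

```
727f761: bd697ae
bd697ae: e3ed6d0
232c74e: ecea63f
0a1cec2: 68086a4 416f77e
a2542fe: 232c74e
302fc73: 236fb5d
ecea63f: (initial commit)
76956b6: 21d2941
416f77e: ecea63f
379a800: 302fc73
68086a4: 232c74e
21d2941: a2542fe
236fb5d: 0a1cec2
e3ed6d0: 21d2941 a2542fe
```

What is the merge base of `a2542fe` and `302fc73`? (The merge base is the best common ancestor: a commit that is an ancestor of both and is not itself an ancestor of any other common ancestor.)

232c74e

Ancestors of a2542fe: {232c74e, a2542fe, ecea63f}.
Ancestors of 302fc73: {0a1cec2, 232c74e, 236fb5d, 302fc73, 416f77e, 68086a4, ecea63f}.
Common ancestors: {232c74e, ecea63f}.
Among these, 232c74e is not an ancestor of any other common ancestor — it is the merge base.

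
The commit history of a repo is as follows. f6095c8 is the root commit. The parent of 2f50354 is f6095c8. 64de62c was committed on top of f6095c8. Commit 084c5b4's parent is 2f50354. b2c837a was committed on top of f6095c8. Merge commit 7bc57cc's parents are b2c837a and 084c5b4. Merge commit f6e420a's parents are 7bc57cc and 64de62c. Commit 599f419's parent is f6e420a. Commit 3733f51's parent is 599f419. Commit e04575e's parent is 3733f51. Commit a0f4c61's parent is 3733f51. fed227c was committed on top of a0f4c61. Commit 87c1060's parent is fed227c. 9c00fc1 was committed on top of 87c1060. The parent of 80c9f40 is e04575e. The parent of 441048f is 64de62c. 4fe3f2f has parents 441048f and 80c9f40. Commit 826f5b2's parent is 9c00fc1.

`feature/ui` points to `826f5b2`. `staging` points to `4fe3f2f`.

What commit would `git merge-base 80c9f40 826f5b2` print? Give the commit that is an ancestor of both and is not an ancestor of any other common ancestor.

Ancestors of 80c9f40: {084c5b4, 2f50354, 3733f51, 599f419, 64de62c, 7bc57cc, 80c9f40, b2c837a, e04575e, f6095c8, f6e420a}.
Ancestors of 826f5b2: {084c5b4, 2f50354, 3733f51, 599f419, 64de62c, 7bc57cc, 826f5b2, 87c1060, 9c00fc1, a0f4c61, b2c837a, f6095c8, f6e420a, fed227c}.
Common ancestors: {084c5b4, 2f50354, 3733f51, 599f419, 64de62c, 7bc57cc, b2c837a, f6095c8, f6e420a}.
Among these, 3733f51 is not an ancestor of any other common ancestor — it is the merge base.

3733f51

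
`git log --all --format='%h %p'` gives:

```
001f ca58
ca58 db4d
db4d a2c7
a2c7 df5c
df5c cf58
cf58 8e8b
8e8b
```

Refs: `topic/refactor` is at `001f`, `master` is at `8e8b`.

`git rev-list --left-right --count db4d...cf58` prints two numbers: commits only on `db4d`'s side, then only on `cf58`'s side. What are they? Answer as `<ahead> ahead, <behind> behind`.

Reachable from db4d: {8e8b, a2c7, cf58, db4d, df5c}.
Reachable from cf58: {8e8b, cf58}.
Only in db4d's history (ahead): {a2c7, db4d, df5c} — 3.
Only in cf58's history (behind): {} — 0.

3 ahead, 0 behind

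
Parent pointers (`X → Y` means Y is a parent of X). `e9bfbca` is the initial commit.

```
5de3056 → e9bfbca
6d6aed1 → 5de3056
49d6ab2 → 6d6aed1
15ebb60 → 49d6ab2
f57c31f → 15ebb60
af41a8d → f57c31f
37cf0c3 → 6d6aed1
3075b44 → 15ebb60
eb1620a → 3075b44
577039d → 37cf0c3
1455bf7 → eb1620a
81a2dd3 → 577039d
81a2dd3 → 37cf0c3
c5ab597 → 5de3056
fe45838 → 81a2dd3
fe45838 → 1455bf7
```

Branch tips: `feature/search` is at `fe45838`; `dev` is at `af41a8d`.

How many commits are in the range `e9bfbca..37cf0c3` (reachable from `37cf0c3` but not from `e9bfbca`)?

Reachable from 37cf0c3: {37cf0c3, 5de3056, 6d6aed1, e9bfbca}.
Reachable from e9bfbca: {e9bfbca}.
In 37cf0c3's history but not e9bfbca's: {37cf0c3, 5de3056, 6d6aed1} — 3 commits.

3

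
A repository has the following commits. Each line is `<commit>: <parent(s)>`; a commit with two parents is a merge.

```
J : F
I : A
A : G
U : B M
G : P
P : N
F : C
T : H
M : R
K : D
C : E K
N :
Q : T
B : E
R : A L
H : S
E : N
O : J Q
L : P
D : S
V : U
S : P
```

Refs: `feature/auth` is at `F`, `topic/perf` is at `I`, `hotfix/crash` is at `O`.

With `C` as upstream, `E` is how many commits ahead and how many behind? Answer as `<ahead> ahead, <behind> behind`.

0 ahead, 5 behind

Reachable from E: {E, N}.
Reachable from C: {C, D, E, K, N, P, S}.
Only in E's history (ahead): {} — 0.
Only in C's history (behind): {C, D, K, P, S} — 5.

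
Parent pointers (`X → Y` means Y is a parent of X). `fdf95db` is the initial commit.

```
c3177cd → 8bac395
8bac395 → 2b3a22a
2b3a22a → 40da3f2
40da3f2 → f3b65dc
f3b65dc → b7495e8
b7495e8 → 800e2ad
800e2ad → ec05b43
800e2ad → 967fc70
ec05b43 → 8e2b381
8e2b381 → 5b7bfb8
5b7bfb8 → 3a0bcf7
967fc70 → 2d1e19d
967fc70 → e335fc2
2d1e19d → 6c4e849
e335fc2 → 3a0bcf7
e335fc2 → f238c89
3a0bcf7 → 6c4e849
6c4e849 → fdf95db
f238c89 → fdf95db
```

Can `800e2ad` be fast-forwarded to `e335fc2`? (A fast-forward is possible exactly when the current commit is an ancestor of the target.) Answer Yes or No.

No

A fast-forward from 800e2ad to e335fc2 is possible iff 800e2ad is an ancestor of e335fc2.
Ancestors of e335fc2: {3a0bcf7, 6c4e849, e335fc2, f238c89, fdf95db}.
800e2ad is not among them, so fast-forward is not possible.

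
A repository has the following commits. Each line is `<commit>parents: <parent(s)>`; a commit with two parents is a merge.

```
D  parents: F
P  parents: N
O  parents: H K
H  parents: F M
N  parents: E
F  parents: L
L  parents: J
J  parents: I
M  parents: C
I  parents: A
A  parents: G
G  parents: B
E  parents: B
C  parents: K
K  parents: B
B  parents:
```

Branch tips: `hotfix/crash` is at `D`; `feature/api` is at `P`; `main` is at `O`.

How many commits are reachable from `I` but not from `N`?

3

Reachable from I: {A, B, G, I}.
Reachable from N: {B, E, N}.
In I's history but not N's: {A, G, I} — 3 commits.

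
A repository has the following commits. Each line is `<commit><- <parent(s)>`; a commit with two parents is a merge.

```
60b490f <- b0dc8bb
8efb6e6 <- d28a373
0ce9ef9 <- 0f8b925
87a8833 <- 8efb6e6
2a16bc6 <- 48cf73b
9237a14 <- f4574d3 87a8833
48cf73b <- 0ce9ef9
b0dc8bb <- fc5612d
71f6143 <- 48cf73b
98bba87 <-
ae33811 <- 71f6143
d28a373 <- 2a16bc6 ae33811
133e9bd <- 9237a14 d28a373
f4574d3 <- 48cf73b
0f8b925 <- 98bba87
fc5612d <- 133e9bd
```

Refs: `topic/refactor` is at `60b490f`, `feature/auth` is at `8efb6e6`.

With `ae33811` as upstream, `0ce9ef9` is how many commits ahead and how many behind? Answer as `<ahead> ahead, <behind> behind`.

Reachable from 0ce9ef9: {0ce9ef9, 0f8b925, 98bba87}.
Reachable from ae33811: {0ce9ef9, 0f8b925, 48cf73b, 71f6143, 98bba87, ae33811}.
Only in 0ce9ef9's history (ahead): {} — 0.
Only in ae33811's history (behind): {48cf73b, 71f6143, ae33811} — 3.

0 ahead, 3 behind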